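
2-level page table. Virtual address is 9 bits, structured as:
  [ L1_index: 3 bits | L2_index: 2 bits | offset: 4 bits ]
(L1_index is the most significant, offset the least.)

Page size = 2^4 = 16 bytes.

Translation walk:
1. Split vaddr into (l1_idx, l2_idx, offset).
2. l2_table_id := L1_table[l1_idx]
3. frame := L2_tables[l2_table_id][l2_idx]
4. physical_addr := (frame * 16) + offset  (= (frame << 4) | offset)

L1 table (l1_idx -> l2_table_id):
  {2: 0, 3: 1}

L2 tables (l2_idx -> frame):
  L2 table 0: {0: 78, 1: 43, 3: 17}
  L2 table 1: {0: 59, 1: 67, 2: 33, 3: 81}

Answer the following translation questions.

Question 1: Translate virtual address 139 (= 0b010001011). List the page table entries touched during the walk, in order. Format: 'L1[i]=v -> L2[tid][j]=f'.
vaddr = 139 = 0b010001011
Split: l1_idx=2, l2_idx=0, offset=11

Answer: L1[2]=0 -> L2[0][0]=78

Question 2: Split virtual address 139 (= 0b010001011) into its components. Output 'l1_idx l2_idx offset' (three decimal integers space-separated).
vaddr = 139 = 0b010001011
  top 3 bits -> l1_idx = 2
  next 2 bits -> l2_idx = 0
  bottom 4 bits -> offset = 11

Answer: 2 0 11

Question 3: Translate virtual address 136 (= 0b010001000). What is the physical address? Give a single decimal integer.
Answer: 1256

Derivation:
vaddr = 136 = 0b010001000
Split: l1_idx=2, l2_idx=0, offset=8
L1[2] = 0
L2[0][0] = 78
paddr = 78 * 16 + 8 = 1256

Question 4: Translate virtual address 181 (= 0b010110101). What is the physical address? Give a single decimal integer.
Answer: 277

Derivation:
vaddr = 181 = 0b010110101
Split: l1_idx=2, l2_idx=3, offset=5
L1[2] = 0
L2[0][3] = 17
paddr = 17 * 16 + 5 = 277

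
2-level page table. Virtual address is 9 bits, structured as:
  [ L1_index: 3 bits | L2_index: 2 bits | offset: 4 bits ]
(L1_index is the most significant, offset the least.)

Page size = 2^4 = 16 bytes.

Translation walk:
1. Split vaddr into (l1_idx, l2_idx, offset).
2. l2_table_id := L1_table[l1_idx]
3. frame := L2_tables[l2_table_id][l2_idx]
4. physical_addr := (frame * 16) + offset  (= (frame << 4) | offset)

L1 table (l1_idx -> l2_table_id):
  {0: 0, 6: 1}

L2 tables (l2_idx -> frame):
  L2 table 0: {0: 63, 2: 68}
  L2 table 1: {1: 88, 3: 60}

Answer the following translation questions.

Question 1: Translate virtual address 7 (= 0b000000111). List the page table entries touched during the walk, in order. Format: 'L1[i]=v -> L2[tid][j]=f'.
vaddr = 7 = 0b000000111
Split: l1_idx=0, l2_idx=0, offset=7

Answer: L1[0]=0 -> L2[0][0]=63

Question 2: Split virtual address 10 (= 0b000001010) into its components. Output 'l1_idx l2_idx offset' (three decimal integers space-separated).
Answer: 0 0 10

Derivation:
vaddr = 10 = 0b000001010
  top 3 bits -> l1_idx = 0
  next 2 bits -> l2_idx = 0
  bottom 4 bits -> offset = 10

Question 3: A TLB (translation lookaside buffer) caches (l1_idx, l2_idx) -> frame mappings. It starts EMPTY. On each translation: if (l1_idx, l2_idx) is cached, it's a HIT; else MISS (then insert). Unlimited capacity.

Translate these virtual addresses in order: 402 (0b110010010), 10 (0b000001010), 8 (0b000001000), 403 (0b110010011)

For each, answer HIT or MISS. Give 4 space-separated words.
Answer: MISS MISS HIT HIT

Derivation:
vaddr=402: (6,1) not in TLB -> MISS, insert
vaddr=10: (0,0) not in TLB -> MISS, insert
vaddr=8: (0,0) in TLB -> HIT
vaddr=403: (6,1) in TLB -> HIT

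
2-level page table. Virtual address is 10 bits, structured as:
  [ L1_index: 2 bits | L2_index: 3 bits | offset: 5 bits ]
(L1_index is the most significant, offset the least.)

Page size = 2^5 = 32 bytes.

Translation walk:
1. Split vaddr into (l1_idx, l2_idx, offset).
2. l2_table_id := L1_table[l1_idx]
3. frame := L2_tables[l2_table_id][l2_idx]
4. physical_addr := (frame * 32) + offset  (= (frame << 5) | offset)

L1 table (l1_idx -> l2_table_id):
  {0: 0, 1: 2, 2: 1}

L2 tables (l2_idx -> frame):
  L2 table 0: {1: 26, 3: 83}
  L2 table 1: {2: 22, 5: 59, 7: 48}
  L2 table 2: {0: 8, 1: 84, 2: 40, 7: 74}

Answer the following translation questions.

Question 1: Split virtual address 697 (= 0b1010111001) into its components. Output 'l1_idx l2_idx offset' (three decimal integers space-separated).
Answer: 2 5 25

Derivation:
vaddr = 697 = 0b1010111001
  top 2 bits -> l1_idx = 2
  next 3 bits -> l2_idx = 5
  bottom 5 bits -> offset = 25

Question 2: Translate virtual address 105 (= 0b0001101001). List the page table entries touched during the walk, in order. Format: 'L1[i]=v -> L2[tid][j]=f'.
Answer: L1[0]=0 -> L2[0][3]=83

Derivation:
vaddr = 105 = 0b0001101001
Split: l1_idx=0, l2_idx=3, offset=9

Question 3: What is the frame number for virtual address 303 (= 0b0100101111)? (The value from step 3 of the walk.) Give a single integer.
Answer: 84

Derivation:
vaddr = 303: l1_idx=1, l2_idx=1
L1[1] = 2; L2[2][1] = 84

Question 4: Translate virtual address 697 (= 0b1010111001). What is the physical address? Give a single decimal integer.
Answer: 1913

Derivation:
vaddr = 697 = 0b1010111001
Split: l1_idx=2, l2_idx=5, offset=25
L1[2] = 1
L2[1][5] = 59
paddr = 59 * 32 + 25 = 1913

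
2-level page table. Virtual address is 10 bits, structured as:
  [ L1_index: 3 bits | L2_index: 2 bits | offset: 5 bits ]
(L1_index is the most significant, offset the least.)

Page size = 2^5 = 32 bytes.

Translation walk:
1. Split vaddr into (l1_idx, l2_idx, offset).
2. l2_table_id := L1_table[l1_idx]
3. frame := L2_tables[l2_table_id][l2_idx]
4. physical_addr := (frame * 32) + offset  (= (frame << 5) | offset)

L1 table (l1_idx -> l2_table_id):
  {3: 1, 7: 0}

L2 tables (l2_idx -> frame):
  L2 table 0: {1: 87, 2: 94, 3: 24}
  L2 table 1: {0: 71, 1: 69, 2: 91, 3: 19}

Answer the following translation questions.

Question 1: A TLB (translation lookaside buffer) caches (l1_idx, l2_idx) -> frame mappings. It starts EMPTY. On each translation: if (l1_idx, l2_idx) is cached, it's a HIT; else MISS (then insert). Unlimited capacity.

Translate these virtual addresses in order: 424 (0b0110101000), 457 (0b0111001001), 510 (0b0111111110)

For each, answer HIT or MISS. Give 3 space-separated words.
Answer: MISS MISS MISS

Derivation:
vaddr=424: (3,1) not in TLB -> MISS, insert
vaddr=457: (3,2) not in TLB -> MISS, insert
vaddr=510: (3,3) not in TLB -> MISS, insert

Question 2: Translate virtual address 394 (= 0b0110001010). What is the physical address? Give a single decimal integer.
Answer: 2282

Derivation:
vaddr = 394 = 0b0110001010
Split: l1_idx=3, l2_idx=0, offset=10
L1[3] = 1
L2[1][0] = 71
paddr = 71 * 32 + 10 = 2282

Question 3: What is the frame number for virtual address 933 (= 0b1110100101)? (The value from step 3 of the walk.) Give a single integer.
Answer: 87

Derivation:
vaddr = 933: l1_idx=7, l2_idx=1
L1[7] = 0; L2[0][1] = 87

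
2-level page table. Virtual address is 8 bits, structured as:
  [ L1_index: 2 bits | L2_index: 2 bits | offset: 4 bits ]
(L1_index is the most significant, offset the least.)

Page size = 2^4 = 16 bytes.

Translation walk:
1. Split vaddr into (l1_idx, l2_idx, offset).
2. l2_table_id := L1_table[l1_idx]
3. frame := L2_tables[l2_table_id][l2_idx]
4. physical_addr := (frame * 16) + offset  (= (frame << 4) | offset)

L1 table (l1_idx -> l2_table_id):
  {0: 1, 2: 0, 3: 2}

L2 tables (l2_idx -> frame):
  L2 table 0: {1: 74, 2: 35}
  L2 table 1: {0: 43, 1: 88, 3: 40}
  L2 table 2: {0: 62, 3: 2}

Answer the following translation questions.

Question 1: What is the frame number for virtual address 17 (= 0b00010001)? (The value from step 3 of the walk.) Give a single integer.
vaddr = 17: l1_idx=0, l2_idx=1
L1[0] = 1; L2[1][1] = 88

Answer: 88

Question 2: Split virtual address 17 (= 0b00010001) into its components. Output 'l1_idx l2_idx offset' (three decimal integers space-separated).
Answer: 0 1 1

Derivation:
vaddr = 17 = 0b00010001
  top 2 bits -> l1_idx = 0
  next 2 bits -> l2_idx = 1
  bottom 4 bits -> offset = 1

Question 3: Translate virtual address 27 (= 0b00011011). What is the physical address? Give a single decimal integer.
vaddr = 27 = 0b00011011
Split: l1_idx=0, l2_idx=1, offset=11
L1[0] = 1
L2[1][1] = 88
paddr = 88 * 16 + 11 = 1419

Answer: 1419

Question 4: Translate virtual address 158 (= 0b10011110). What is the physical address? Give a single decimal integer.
vaddr = 158 = 0b10011110
Split: l1_idx=2, l2_idx=1, offset=14
L1[2] = 0
L2[0][1] = 74
paddr = 74 * 16 + 14 = 1198

Answer: 1198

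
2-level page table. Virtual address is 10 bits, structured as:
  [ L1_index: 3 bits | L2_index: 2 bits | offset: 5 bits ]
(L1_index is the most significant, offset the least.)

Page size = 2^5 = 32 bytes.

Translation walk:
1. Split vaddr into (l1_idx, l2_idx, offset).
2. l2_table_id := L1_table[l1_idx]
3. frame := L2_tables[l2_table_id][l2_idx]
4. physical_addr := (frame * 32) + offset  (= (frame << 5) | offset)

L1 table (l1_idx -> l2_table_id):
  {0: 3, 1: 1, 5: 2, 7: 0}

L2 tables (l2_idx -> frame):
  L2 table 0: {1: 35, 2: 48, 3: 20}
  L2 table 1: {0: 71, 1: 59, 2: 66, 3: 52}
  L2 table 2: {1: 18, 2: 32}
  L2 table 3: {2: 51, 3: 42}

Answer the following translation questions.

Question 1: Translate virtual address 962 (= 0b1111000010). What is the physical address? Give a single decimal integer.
vaddr = 962 = 0b1111000010
Split: l1_idx=7, l2_idx=2, offset=2
L1[7] = 0
L2[0][2] = 48
paddr = 48 * 32 + 2 = 1538

Answer: 1538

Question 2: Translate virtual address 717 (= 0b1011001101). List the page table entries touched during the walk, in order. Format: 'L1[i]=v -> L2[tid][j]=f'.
vaddr = 717 = 0b1011001101
Split: l1_idx=5, l2_idx=2, offset=13

Answer: L1[5]=2 -> L2[2][2]=32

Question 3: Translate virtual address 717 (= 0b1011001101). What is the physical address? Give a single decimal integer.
Answer: 1037

Derivation:
vaddr = 717 = 0b1011001101
Split: l1_idx=5, l2_idx=2, offset=13
L1[5] = 2
L2[2][2] = 32
paddr = 32 * 32 + 13 = 1037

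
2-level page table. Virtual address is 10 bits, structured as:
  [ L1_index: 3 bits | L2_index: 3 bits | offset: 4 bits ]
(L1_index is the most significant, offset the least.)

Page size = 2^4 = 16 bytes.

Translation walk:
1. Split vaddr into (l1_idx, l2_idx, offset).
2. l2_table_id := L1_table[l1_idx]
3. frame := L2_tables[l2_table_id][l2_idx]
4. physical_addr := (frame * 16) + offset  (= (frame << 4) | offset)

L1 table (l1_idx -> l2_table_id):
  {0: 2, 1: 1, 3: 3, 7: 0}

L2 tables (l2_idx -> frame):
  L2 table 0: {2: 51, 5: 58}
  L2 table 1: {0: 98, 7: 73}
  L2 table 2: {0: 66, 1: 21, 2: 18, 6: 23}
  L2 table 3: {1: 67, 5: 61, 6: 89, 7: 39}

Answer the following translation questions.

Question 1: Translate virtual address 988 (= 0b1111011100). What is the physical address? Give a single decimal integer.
Answer: 940

Derivation:
vaddr = 988 = 0b1111011100
Split: l1_idx=7, l2_idx=5, offset=12
L1[7] = 0
L2[0][5] = 58
paddr = 58 * 16 + 12 = 940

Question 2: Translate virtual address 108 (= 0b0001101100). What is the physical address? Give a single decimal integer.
Answer: 380

Derivation:
vaddr = 108 = 0b0001101100
Split: l1_idx=0, l2_idx=6, offset=12
L1[0] = 2
L2[2][6] = 23
paddr = 23 * 16 + 12 = 380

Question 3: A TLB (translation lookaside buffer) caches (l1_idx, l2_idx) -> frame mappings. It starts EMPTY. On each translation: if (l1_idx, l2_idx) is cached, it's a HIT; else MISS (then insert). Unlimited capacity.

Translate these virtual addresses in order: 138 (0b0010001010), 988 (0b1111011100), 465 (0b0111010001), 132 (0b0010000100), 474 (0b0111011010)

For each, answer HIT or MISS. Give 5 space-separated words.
Answer: MISS MISS MISS HIT HIT

Derivation:
vaddr=138: (1,0) not in TLB -> MISS, insert
vaddr=988: (7,5) not in TLB -> MISS, insert
vaddr=465: (3,5) not in TLB -> MISS, insert
vaddr=132: (1,0) in TLB -> HIT
vaddr=474: (3,5) in TLB -> HIT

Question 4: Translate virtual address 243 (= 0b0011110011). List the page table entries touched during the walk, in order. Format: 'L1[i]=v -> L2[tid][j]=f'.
vaddr = 243 = 0b0011110011
Split: l1_idx=1, l2_idx=7, offset=3

Answer: L1[1]=1 -> L2[1][7]=73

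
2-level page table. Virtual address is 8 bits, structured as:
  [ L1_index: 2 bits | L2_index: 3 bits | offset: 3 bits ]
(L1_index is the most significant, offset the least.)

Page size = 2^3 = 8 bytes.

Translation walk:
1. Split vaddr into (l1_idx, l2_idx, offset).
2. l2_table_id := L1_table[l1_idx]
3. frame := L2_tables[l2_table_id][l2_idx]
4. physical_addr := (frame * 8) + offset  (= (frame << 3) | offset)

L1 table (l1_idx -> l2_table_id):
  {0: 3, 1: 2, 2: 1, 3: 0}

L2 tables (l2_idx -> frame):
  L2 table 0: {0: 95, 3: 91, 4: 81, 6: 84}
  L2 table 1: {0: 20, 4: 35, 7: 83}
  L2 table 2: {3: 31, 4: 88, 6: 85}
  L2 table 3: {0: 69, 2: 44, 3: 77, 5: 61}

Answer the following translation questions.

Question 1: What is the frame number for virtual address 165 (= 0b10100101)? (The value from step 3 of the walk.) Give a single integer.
Answer: 35

Derivation:
vaddr = 165: l1_idx=2, l2_idx=4
L1[2] = 1; L2[1][4] = 35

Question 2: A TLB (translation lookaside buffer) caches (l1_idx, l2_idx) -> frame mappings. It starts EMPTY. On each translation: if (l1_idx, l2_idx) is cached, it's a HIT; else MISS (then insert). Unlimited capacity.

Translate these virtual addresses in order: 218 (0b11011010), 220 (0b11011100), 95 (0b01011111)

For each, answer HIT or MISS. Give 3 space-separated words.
vaddr=218: (3,3) not in TLB -> MISS, insert
vaddr=220: (3,3) in TLB -> HIT
vaddr=95: (1,3) not in TLB -> MISS, insert

Answer: MISS HIT MISS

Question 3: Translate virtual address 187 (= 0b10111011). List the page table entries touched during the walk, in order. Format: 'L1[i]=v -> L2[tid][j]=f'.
Answer: L1[2]=1 -> L2[1][7]=83

Derivation:
vaddr = 187 = 0b10111011
Split: l1_idx=2, l2_idx=7, offset=3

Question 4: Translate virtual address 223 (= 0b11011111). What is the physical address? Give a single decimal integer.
Answer: 735

Derivation:
vaddr = 223 = 0b11011111
Split: l1_idx=3, l2_idx=3, offset=7
L1[3] = 0
L2[0][3] = 91
paddr = 91 * 8 + 7 = 735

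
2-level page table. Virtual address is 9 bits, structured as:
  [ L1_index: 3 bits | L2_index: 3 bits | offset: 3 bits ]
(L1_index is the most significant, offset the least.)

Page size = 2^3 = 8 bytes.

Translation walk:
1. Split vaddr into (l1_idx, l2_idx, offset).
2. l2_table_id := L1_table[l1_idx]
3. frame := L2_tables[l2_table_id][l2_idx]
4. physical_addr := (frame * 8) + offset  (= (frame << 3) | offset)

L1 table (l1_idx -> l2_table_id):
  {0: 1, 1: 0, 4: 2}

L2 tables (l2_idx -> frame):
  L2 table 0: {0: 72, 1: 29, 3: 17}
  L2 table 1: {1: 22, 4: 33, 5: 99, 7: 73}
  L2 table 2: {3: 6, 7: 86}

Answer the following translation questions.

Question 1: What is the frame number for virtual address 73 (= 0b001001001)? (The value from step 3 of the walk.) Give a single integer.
vaddr = 73: l1_idx=1, l2_idx=1
L1[1] = 0; L2[0][1] = 29

Answer: 29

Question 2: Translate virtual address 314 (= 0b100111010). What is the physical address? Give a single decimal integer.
vaddr = 314 = 0b100111010
Split: l1_idx=4, l2_idx=7, offset=2
L1[4] = 2
L2[2][7] = 86
paddr = 86 * 8 + 2 = 690

Answer: 690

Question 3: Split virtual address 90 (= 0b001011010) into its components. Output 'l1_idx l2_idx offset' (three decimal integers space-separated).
Answer: 1 3 2

Derivation:
vaddr = 90 = 0b001011010
  top 3 bits -> l1_idx = 1
  next 3 bits -> l2_idx = 3
  bottom 3 bits -> offset = 2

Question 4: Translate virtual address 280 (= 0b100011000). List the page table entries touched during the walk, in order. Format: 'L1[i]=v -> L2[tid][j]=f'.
Answer: L1[4]=2 -> L2[2][3]=6

Derivation:
vaddr = 280 = 0b100011000
Split: l1_idx=4, l2_idx=3, offset=0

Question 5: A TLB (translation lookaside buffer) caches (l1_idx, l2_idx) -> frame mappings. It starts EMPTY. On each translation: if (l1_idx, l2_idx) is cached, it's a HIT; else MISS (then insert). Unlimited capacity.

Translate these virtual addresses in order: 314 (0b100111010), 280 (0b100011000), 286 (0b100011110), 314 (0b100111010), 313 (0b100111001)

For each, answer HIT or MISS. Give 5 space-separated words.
vaddr=314: (4,7) not in TLB -> MISS, insert
vaddr=280: (4,3) not in TLB -> MISS, insert
vaddr=286: (4,3) in TLB -> HIT
vaddr=314: (4,7) in TLB -> HIT
vaddr=313: (4,7) in TLB -> HIT

Answer: MISS MISS HIT HIT HIT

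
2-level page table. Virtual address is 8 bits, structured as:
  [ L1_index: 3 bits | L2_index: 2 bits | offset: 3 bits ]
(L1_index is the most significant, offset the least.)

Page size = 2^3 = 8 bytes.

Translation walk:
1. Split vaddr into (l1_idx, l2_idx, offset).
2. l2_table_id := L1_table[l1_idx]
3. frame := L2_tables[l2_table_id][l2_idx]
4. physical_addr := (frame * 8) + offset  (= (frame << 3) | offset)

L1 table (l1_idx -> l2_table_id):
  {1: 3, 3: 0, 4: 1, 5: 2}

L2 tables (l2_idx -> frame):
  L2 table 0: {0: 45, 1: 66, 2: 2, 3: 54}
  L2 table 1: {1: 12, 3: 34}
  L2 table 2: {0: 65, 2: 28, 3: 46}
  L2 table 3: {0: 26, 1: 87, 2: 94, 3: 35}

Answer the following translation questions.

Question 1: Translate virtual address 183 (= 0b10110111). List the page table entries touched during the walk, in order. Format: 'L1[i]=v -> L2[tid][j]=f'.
vaddr = 183 = 0b10110111
Split: l1_idx=5, l2_idx=2, offset=7

Answer: L1[5]=2 -> L2[2][2]=28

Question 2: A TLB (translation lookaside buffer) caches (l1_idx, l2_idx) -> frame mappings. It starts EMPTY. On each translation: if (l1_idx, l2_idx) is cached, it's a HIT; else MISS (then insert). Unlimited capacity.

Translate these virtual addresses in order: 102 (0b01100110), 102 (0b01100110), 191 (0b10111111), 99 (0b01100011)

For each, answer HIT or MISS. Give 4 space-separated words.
vaddr=102: (3,0) not in TLB -> MISS, insert
vaddr=102: (3,0) in TLB -> HIT
vaddr=191: (5,3) not in TLB -> MISS, insert
vaddr=99: (3,0) in TLB -> HIT

Answer: MISS HIT MISS HIT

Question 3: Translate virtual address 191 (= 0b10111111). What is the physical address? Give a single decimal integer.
vaddr = 191 = 0b10111111
Split: l1_idx=5, l2_idx=3, offset=7
L1[5] = 2
L2[2][3] = 46
paddr = 46 * 8 + 7 = 375

Answer: 375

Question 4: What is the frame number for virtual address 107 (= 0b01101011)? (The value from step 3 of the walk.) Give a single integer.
vaddr = 107: l1_idx=3, l2_idx=1
L1[3] = 0; L2[0][1] = 66

Answer: 66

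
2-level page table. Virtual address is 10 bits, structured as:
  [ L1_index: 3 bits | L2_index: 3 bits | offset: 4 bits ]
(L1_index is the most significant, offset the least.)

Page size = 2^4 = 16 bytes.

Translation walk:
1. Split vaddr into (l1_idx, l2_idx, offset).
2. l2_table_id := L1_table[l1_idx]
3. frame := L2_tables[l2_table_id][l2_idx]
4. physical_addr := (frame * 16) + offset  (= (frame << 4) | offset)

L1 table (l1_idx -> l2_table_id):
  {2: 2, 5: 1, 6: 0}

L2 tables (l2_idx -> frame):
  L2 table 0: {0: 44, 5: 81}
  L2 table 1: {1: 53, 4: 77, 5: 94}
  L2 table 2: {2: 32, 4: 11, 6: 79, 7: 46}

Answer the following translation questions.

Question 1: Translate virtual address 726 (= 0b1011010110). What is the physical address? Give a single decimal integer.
Answer: 1510

Derivation:
vaddr = 726 = 0b1011010110
Split: l1_idx=5, l2_idx=5, offset=6
L1[5] = 1
L2[1][5] = 94
paddr = 94 * 16 + 6 = 1510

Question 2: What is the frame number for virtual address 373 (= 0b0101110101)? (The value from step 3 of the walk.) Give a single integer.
Answer: 46

Derivation:
vaddr = 373: l1_idx=2, l2_idx=7
L1[2] = 2; L2[2][7] = 46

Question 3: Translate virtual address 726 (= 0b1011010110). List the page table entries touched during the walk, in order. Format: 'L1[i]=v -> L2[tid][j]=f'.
Answer: L1[5]=1 -> L2[1][5]=94

Derivation:
vaddr = 726 = 0b1011010110
Split: l1_idx=5, l2_idx=5, offset=6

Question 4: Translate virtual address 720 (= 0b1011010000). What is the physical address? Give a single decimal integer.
vaddr = 720 = 0b1011010000
Split: l1_idx=5, l2_idx=5, offset=0
L1[5] = 1
L2[1][5] = 94
paddr = 94 * 16 + 0 = 1504

Answer: 1504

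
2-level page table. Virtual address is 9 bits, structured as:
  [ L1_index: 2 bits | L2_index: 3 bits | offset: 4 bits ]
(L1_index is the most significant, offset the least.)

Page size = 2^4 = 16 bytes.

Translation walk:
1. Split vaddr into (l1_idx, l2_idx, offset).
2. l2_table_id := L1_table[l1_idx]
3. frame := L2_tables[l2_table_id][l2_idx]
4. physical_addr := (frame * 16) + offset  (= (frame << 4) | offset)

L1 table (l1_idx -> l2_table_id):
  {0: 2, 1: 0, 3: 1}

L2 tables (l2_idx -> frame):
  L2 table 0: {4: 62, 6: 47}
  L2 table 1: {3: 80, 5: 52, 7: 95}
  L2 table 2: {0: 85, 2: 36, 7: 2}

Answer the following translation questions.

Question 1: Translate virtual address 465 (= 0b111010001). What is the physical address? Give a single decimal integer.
vaddr = 465 = 0b111010001
Split: l1_idx=3, l2_idx=5, offset=1
L1[3] = 1
L2[1][5] = 52
paddr = 52 * 16 + 1 = 833

Answer: 833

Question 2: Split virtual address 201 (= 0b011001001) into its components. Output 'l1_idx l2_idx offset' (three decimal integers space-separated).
vaddr = 201 = 0b011001001
  top 2 bits -> l1_idx = 1
  next 3 bits -> l2_idx = 4
  bottom 4 bits -> offset = 9

Answer: 1 4 9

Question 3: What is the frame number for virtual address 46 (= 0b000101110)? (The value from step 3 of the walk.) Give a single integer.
vaddr = 46: l1_idx=0, l2_idx=2
L1[0] = 2; L2[2][2] = 36

Answer: 36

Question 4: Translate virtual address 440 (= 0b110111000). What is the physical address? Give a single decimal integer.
vaddr = 440 = 0b110111000
Split: l1_idx=3, l2_idx=3, offset=8
L1[3] = 1
L2[1][3] = 80
paddr = 80 * 16 + 8 = 1288

Answer: 1288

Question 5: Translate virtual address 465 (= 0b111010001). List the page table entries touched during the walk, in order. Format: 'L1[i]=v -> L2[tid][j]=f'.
Answer: L1[3]=1 -> L2[1][5]=52

Derivation:
vaddr = 465 = 0b111010001
Split: l1_idx=3, l2_idx=5, offset=1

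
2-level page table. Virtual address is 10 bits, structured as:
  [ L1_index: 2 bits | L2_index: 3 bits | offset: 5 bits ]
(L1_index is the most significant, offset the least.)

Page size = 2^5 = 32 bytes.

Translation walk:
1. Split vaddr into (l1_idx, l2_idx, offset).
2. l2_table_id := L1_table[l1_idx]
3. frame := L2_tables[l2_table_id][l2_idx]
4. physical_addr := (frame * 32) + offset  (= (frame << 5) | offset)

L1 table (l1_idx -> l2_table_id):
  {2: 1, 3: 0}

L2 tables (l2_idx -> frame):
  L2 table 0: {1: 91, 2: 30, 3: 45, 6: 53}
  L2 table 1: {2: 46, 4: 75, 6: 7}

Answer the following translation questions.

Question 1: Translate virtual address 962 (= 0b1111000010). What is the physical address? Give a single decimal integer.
Answer: 1698

Derivation:
vaddr = 962 = 0b1111000010
Split: l1_idx=3, l2_idx=6, offset=2
L1[3] = 0
L2[0][6] = 53
paddr = 53 * 32 + 2 = 1698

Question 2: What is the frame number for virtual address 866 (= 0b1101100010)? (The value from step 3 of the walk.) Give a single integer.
vaddr = 866: l1_idx=3, l2_idx=3
L1[3] = 0; L2[0][3] = 45

Answer: 45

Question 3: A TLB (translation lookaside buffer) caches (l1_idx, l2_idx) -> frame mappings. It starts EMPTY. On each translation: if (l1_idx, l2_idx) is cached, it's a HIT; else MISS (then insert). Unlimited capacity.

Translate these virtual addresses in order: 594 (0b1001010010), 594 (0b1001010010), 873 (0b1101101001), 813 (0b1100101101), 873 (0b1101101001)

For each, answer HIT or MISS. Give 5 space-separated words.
vaddr=594: (2,2) not in TLB -> MISS, insert
vaddr=594: (2,2) in TLB -> HIT
vaddr=873: (3,3) not in TLB -> MISS, insert
vaddr=813: (3,1) not in TLB -> MISS, insert
vaddr=873: (3,3) in TLB -> HIT

Answer: MISS HIT MISS MISS HIT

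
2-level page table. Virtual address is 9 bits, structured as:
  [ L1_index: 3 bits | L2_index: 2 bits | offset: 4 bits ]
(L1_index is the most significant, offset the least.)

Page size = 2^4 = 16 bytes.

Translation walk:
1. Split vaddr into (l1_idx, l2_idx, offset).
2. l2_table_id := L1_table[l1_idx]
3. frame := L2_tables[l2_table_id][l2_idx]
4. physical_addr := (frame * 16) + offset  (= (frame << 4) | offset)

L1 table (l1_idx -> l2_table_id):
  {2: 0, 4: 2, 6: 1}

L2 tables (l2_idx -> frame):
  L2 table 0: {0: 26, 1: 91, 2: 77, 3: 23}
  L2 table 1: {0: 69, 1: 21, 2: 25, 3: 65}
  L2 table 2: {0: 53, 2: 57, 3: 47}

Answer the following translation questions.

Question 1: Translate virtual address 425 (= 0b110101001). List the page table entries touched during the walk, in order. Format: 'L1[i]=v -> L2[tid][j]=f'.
Answer: L1[6]=1 -> L2[1][2]=25

Derivation:
vaddr = 425 = 0b110101001
Split: l1_idx=6, l2_idx=2, offset=9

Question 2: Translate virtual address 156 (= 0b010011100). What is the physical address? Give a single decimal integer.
Answer: 1468

Derivation:
vaddr = 156 = 0b010011100
Split: l1_idx=2, l2_idx=1, offset=12
L1[2] = 0
L2[0][1] = 91
paddr = 91 * 16 + 12 = 1468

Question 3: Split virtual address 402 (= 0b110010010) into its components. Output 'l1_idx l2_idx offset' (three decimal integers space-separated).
Answer: 6 1 2

Derivation:
vaddr = 402 = 0b110010010
  top 3 bits -> l1_idx = 6
  next 2 bits -> l2_idx = 1
  bottom 4 bits -> offset = 2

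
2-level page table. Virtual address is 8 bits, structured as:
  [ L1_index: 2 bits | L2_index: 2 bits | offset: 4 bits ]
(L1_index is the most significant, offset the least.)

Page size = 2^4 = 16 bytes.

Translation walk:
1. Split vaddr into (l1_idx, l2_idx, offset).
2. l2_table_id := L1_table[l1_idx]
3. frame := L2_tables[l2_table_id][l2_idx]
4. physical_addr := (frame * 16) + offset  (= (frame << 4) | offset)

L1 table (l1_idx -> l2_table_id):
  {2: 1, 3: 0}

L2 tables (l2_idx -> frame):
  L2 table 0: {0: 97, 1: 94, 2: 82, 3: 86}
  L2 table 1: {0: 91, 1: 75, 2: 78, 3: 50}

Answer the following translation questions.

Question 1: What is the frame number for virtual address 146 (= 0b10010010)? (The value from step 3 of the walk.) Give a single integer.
vaddr = 146: l1_idx=2, l2_idx=1
L1[2] = 1; L2[1][1] = 75

Answer: 75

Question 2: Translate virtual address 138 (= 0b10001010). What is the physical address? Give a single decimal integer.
vaddr = 138 = 0b10001010
Split: l1_idx=2, l2_idx=0, offset=10
L1[2] = 1
L2[1][0] = 91
paddr = 91 * 16 + 10 = 1466

Answer: 1466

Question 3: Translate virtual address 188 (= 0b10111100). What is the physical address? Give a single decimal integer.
vaddr = 188 = 0b10111100
Split: l1_idx=2, l2_idx=3, offset=12
L1[2] = 1
L2[1][3] = 50
paddr = 50 * 16 + 12 = 812

Answer: 812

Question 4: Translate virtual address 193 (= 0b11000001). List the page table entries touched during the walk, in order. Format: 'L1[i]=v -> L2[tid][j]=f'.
vaddr = 193 = 0b11000001
Split: l1_idx=3, l2_idx=0, offset=1

Answer: L1[3]=0 -> L2[0][0]=97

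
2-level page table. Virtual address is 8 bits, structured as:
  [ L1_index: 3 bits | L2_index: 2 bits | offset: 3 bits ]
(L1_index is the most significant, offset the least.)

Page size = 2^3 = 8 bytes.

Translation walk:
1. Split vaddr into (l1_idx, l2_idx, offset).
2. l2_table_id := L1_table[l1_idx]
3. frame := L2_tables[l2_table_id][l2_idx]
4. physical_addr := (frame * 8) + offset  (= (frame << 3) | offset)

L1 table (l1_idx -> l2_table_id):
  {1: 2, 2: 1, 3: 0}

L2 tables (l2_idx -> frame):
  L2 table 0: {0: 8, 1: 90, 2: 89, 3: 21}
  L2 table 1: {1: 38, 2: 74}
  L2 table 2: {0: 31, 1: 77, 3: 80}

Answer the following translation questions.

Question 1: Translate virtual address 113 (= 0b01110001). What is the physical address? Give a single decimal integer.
Answer: 713

Derivation:
vaddr = 113 = 0b01110001
Split: l1_idx=3, l2_idx=2, offset=1
L1[3] = 0
L2[0][2] = 89
paddr = 89 * 8 + 1 = 713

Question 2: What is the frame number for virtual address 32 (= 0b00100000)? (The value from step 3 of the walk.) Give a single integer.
Answer: 31

Derivation:
vaddr = 32: l1_idx=1, l2_idx=0
L1[1] = 2; L2[2][0] = 31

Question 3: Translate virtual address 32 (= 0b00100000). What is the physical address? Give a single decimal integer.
Answer: 248

Derivation:
vaddr = 32 = 0b00100000
Split: l1_idx=1, l2_idx=0, offset=0
L1[1] = 2
L2[2][0] = 31
paddr = 31 * 8 + 0 = 248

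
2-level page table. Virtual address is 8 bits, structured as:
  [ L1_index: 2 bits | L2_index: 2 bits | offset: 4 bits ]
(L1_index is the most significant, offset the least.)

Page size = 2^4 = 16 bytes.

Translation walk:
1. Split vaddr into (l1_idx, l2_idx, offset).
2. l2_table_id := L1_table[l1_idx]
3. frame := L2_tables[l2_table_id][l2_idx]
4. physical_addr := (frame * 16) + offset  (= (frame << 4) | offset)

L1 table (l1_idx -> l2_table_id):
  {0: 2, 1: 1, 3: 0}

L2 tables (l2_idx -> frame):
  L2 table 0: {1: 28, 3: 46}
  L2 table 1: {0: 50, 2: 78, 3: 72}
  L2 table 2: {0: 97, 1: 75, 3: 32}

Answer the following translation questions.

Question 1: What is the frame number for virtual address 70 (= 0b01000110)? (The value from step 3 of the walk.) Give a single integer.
Answer: 50

Derivation:
vaddr = 70: l1_idx=1, l2_idx=0
L1[1] = 1; L2[1][0] = 50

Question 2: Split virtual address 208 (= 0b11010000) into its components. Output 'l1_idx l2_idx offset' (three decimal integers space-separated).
vaddr = 208 = 0b11010000
  top 2 bits -> l1_idx = 3
  next 2 bits -> l2_idx = 1
  bottom 4 bits -> offset = 0

Answer: 3 1 0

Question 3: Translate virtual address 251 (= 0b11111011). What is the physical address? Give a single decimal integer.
vaddr = 251 = 0b11111011
Split: l1_idx=3, l2_idx=3, offset=11
L1[3] = 0
L2[0][3] = 46
paddr = 46 * 16 + 11 = 747

Answer: 747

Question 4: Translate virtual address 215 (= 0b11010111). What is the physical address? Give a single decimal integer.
vaddr = 215 = 0b11010111
Split: l1_idx=3, l2_idx=1, offset=7
L1[3] = 0
L2[0][1] = 28
paddr = 28 * 16 + 7 = 455

Answer: 455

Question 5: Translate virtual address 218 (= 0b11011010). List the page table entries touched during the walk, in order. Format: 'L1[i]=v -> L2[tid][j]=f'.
Answer: L1[3]=0 -> L2[0][1]=28

Derivation:
vaddr = 218 = 0b11011010
Split: l1_idx=3, l2_idx=1, offset=10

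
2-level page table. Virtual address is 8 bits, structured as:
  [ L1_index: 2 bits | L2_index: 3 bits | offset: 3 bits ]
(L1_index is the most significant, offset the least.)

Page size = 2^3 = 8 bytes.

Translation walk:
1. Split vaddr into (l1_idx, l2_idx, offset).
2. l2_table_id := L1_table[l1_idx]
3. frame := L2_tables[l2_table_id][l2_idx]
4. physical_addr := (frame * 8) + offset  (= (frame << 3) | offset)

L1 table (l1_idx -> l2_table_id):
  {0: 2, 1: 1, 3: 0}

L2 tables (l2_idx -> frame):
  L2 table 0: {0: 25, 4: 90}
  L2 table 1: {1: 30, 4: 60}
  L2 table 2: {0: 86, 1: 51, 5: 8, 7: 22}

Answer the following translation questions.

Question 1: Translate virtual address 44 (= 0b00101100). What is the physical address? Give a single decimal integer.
vaddr = 44 = 0b00101100
Split: l1_idx=0, l2_idx=5, offset=4
L1[0] = 2
L2[2][5] = 8
paddr = 8 * 8 + 4 = 68

Answer: 68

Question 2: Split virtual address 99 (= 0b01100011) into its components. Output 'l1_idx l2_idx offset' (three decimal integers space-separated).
Answer: 1 4 3

Derivation:
vaddr = 99 = 0b01100011
  top 2 bits -> l1_idx = 1
  next 3 bits -> l2_idx = 4
  bottom 3 bits -> offset = 3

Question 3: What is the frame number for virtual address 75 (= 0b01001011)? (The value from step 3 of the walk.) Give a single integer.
Answer: 30

Derivation:
vaddr = 75: l1_idx=1, l2_idx=1
L1[1] = 1; L2[1][1] = 30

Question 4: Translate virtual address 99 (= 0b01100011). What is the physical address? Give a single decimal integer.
vaddr = 99 = 0b01100011
Split: l1_idx=1, l2_idx=4, offset=3
L1[1] = 1
L2[1][4] = 60
paddr = 60 * 8 + 3 = 483

Answer: 483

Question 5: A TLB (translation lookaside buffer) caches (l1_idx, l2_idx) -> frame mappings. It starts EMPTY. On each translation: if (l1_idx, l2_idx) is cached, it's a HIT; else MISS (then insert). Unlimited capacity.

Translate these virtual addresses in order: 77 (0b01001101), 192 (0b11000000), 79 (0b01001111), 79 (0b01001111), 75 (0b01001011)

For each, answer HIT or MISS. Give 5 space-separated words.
vaddr=77: (1,1) not in TLB -> MISS, insert
vaddr=192: (3,0) not in TLB -> MISS, insert
vaddr=79: (1,1) in TLB -> HIT
vaddr=79: (1,1) in TLB -> HIT
vaddr=75: (1,1) in TLB -> HIT

Answer: MISS MISS HIT HIT HIT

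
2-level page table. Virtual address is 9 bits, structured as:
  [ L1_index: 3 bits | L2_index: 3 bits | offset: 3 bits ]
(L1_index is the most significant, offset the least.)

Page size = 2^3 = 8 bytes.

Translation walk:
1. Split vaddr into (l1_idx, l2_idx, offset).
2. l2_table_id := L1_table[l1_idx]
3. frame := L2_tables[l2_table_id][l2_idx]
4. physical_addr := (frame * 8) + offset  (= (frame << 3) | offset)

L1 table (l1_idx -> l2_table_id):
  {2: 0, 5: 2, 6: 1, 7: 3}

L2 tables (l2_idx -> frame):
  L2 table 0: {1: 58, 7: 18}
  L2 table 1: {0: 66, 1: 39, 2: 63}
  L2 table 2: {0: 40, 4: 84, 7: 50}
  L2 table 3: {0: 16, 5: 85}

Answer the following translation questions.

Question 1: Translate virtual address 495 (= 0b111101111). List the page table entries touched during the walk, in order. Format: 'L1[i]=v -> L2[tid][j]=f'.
Answer: L1[7]=3 -> L2[3][5]=85

Derivation:
vaddr = 495 = 0b111101111
Split: l1_idx=7, l2_idx=5, offset=7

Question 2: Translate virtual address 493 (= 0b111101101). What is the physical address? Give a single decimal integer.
vaddr = 493 = 0b111101101
Split: l1_idx=7, l2_idx=5, offset=5
L1[7] = 3
L2[3][5] = 85
paddr = 85 * 8 + 5 = 685

Answer: 685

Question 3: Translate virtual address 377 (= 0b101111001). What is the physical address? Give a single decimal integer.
vaddr = 377 = 0b101111001
Split: l1_idx=5, l2_idx=7, offset=1
L1[5] = 2
L2[2][7] = 50
paddr = 50 * 8 + 1 = 401

Answer: 401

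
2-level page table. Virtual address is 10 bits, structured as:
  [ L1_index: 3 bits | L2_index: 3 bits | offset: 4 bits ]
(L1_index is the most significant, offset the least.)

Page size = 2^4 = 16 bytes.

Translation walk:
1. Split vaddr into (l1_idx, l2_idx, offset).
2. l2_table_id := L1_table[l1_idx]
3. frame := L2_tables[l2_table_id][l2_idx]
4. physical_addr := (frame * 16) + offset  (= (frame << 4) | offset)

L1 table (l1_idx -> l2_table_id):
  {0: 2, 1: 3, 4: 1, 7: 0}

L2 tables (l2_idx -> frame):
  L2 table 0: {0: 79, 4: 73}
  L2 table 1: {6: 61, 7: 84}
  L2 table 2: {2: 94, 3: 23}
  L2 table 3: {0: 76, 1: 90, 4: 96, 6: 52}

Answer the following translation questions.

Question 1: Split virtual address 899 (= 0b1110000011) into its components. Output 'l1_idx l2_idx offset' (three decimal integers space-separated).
vaddr = 899 = 0b1110000011
  top 3 bits -> l1_idx = 7
  next 3 bits -> l2_idx = 0
  bottom 4 bits -> offset = 3

Answer: 7 0 3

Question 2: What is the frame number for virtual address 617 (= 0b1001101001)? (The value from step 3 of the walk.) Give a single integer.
Answer: 61

Derivation:
vaddr = 617: l1_idx=4, l2_idx=6
L1[4] = 1; L2[1][6] = 61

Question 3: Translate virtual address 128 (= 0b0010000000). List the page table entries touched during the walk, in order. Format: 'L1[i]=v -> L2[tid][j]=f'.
vaddr = 128 = 0b0010000000
Split: l1_idx=1, l2_idx=0, offset=0

Answer: L1[1]=3 -> L2[3][0]=76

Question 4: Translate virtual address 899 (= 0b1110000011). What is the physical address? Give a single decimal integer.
vaddr = 899 = 0b1110000011
Split: l1_idx=7, l2_idx=0, offset=3
L1[7] = 0
L2[0][0] = 79
paddr = 79 * 16 + 3 = 1267

Answer: 1267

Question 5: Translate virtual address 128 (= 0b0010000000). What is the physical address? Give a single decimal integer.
Answer: 1216

Derivation:
vaddr = 128 = 0b0010000000
Split: l1_idx=1, l2_idx=0, offset=0
L1[1] = 3
L2[3][0] = 76
paddr = 76 * 16 + 0 = 1216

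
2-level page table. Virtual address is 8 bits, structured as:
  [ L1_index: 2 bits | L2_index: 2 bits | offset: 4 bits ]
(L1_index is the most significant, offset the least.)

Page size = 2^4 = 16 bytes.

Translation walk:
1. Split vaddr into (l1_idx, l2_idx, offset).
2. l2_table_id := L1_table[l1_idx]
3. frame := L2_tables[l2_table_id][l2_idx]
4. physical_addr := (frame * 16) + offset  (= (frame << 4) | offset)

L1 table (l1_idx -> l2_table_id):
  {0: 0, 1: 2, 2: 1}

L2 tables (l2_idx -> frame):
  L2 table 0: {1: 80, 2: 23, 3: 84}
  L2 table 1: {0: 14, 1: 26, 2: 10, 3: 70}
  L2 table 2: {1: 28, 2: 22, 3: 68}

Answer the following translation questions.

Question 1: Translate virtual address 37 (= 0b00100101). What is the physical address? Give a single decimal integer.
vaddr = 37 = 0b00100101
Split: l1_idx=0, l2_idx=2, offset=5
L1[0] = 0
L2[0][2] = 23
paddr = 23 * 16 + 5 = 373

Answer: 373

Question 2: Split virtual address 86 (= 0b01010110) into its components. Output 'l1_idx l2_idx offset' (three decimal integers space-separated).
vaddr = 86 = 0b01010110
  top 2 bits -> l1_idx = 1
  next 2 bits -> l2_idx = 1
  bottom 4 bits -> offset = 6

Answer: 1 1 6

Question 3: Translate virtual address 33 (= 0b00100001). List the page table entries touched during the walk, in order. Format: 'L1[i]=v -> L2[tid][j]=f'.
vaddr = 33 = 0b00100001
Split: l1_idx=0, l2_idx=2, offset=1

Answer: L1[0]=0 -> L2[0][2]=23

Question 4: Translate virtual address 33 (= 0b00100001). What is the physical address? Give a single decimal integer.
vaddr = 33 = 0b00100001
Split: l1_idx=0, l2_idx=2, offset=1
L1[0] = 0
L2[0][2] = 23
paddr = 23 * 16 + 1 = 369

Answer: 369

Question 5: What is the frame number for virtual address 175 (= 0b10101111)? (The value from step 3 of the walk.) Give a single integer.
Answer: 10

Derivation:
vaddr = 175: l1_idx=2, l2_idx=2
L1[2] = 1; L2[1][2] = 10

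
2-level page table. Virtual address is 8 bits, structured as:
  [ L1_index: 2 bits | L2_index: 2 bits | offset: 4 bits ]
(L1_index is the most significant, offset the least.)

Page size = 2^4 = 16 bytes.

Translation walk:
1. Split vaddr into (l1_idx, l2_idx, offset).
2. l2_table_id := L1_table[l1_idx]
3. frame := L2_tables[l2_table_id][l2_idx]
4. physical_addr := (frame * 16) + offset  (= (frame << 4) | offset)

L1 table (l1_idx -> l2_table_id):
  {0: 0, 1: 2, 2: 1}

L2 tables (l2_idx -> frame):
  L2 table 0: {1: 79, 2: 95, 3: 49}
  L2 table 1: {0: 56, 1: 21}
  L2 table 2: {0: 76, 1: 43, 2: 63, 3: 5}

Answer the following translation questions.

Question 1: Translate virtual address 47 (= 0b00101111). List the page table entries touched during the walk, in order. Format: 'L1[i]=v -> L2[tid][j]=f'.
vaddr = 47 = 0b00101111
Split: l1_idx=0, l2_idx=2, offset=15

Answer: L1[0]=0 -> L2[0][2]=95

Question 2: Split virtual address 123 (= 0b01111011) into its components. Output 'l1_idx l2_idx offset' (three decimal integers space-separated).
vaddr = 123 = 0b01111011
  top 2 bits -> l1_idx = 1
  next 2 bits -> l2_idx = 3
  bottom 4 bits -> offset = 11

Answer: 1 3 11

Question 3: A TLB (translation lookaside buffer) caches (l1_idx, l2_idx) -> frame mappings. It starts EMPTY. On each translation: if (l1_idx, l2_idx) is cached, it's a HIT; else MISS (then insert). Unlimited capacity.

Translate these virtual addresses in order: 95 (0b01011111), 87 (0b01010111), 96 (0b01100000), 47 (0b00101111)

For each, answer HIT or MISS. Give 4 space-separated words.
vaddr=95: (1,1) not in TLB -> MISS, insert
vaddr=87: (1,1) in TLB -> HIT
vaddr=96: (1,2) not in TLB -> MISS, insert
vaddr=47: (0,2) not in TLB -> MISS, insert

Answer: MISS HIT MISS MISS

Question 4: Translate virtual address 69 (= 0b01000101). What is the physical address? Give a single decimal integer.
vaddr = 69 = 0b01000101
Split: l1_idx=1, l2_idx=0, offset=5
L1[1] = 2
L2[2][0] = 76
paddr = 76 * 16 + 5 = 1221

Answer: 1221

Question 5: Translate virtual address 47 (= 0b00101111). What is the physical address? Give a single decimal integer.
Answer: 1535

Derivation:
vaddr = 47 = 0b00101111
Split: l1_idx=0, l2_idx=2, offset=15
L1[0] = 0
L2[0][2] = 95
paddr = 95 * 16 + 15 = 1535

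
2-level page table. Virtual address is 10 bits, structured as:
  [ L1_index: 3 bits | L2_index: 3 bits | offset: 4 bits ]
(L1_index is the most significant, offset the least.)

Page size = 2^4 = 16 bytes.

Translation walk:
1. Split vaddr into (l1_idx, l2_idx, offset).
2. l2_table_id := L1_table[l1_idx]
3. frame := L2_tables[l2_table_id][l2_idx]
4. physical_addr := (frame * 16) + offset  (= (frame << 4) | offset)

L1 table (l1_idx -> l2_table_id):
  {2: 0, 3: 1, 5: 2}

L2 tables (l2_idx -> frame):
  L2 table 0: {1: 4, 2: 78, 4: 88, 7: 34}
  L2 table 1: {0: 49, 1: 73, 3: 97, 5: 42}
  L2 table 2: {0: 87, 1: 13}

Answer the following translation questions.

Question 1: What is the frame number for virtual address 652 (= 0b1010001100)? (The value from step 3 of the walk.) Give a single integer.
vaddr = 652: l1_idx=5, l2_idx=0
L1[5] = 2; L2[2][0] = 87

Answer: 87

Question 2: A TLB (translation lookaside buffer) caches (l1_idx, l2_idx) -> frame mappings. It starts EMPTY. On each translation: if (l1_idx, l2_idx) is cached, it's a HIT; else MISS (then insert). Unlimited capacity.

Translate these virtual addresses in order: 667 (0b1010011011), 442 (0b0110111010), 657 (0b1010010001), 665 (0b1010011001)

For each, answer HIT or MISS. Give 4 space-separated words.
Answer: MISS MISS HIT HIT

Derivation:
vaddr=667: (5,1) not in TLB -> MISS, insert
vaddr=442: (3,3) not in TLB -> MISS, insert
vaddr=657: (5,1) in TLB -> HIT
vaddr=665: (5,1) in TLB -> HIT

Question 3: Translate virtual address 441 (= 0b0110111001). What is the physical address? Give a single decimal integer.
Answer: 1561

Derivation:
vaddr = 441 = 0b0110111001
Split: l1_idx=3, l2_idx=3, offset=9
L1[3] = 1
L2[1][3] = 97
paddr = 97 * 16 + 9 = 1561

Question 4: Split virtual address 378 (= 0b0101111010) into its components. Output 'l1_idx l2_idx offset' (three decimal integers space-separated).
vaddr = 378 = 0b0101111010
  top 3 bits -> l1_idx = 2
  next 3 bits -> l2_idx = 7
  bottom 4 bits -> offset = 10

Answer: 2 7 10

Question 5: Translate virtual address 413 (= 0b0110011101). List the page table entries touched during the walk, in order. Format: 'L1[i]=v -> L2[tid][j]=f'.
vaddr = 413 = 0b0110011101
Split: l1_idx=3, l2_idx=1, offset=13

Answer: L1[3]=1 -> L2[1][1]=73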